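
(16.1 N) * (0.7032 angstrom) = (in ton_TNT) 2.706e-19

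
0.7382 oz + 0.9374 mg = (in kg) 0.02093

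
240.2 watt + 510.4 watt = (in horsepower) 1.007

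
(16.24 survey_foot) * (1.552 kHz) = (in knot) 1.493e+04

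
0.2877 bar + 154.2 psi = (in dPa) 1.092e+07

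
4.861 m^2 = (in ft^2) 52.32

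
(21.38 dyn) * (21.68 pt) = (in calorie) 3.908e-07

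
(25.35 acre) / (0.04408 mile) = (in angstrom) 1.446e+13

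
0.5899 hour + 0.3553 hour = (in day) 0.03938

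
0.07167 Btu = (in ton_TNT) 1.807e-08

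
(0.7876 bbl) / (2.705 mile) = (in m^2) 2.876e-05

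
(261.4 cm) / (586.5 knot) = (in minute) 0.0001444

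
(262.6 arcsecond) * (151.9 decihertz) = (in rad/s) 0.01934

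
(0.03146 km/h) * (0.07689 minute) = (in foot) 0.1323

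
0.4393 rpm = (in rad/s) 0.046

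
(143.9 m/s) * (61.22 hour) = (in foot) 1.04e+08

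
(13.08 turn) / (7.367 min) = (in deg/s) 10.65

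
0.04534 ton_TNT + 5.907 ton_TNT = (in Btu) 2.36e+07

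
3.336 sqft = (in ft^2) 3.336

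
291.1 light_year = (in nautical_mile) 1.487e+15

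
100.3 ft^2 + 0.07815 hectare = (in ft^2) 8512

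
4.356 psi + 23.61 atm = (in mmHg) 1.817e+04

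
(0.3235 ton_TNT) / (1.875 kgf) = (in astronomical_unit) 0.0004921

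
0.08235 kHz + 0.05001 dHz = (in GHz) 8.236e-08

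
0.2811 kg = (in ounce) 9.916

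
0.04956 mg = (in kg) 4.956e-08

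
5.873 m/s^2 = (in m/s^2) 5.873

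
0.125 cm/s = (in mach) 3.671e-06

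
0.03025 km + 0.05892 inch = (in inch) 1191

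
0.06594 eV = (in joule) 1.056e-20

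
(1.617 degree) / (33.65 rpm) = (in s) 0.008009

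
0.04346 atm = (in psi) 0.6387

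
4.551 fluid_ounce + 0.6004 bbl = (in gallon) 25.25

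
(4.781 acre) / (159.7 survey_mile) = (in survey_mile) 4.678e-05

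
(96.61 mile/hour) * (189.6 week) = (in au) 0.0331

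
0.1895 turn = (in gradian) 75.8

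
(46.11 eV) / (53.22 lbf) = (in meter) 3.121e-20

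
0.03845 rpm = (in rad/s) 0.004026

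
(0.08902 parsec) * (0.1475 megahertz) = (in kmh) 1.459e+21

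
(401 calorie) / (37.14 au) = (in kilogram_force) 3.079e-11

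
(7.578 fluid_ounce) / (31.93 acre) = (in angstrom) 17.34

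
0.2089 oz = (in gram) 5.922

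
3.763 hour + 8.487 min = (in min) 234.3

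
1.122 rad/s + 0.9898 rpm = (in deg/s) 70.22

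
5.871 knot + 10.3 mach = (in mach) 10.31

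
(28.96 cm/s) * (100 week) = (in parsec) 5.676e-10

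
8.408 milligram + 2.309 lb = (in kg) 1.047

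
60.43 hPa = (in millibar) 60.43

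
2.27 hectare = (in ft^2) 2.443e+05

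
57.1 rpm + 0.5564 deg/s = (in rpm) 57.19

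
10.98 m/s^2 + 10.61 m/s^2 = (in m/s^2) 21.59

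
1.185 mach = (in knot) 784.3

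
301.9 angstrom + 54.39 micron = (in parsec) 1.764e-21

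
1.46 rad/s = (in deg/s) 83.65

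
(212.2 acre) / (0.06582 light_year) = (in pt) 3.909e-06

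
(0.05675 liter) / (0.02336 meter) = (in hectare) 2.429e-07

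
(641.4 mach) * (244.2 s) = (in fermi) 5.333e+22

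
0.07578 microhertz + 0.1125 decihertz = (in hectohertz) 0.0001125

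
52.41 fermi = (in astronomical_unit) 3.503e-25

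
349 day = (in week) 49.86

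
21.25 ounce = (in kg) 0.6024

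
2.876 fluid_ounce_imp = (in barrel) 0.000514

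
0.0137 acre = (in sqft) 596.8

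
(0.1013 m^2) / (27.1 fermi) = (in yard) 4.088e+12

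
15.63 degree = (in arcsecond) 5.627e+04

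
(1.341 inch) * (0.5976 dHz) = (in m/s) 0.002036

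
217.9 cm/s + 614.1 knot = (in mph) 711.6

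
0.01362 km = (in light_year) 1.44e-15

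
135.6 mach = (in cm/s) 4.617e+06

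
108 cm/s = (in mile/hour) 2.416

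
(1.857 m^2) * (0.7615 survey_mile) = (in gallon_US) 6.012e+05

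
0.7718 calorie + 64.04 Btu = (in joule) 6.757e+04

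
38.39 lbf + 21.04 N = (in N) 191.8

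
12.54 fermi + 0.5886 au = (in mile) 5.471e+07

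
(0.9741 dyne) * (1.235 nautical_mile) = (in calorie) 0.005325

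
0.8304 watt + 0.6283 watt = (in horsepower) 0.001956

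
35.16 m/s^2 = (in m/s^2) 35.16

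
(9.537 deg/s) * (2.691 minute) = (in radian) 26.88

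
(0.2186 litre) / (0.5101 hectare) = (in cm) 4.285e-06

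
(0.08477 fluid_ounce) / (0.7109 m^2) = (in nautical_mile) 1.904e-09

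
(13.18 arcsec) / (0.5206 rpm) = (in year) 3.717e-11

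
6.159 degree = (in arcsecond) 2.217e+04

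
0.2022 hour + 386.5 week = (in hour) 6.493e+04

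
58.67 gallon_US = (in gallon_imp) 48.85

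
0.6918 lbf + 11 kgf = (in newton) 111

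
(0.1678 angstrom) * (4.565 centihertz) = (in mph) 1.714e-12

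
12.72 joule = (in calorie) 3.04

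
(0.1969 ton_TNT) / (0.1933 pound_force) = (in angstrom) 9.581e+18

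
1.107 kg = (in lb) 2.441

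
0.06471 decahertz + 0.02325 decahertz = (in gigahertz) 8.796e-10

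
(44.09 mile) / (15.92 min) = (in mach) 0.2182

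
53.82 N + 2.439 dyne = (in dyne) 5.382e+06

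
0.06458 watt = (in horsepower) 8.66e-05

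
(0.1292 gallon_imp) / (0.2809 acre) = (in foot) 1.695e-06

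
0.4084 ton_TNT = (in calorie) 4.084e+08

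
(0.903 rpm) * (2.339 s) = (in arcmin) 760.4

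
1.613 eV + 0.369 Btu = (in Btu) 0.369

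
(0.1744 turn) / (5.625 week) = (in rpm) 3.076e-06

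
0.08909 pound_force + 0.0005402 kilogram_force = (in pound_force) 0.09028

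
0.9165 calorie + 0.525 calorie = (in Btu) 0.005717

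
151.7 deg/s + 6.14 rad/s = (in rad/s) 8.788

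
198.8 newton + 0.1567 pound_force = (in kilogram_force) 20.34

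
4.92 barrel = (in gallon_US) 206.6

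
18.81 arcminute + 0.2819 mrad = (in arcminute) 19.78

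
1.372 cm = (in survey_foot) 0.04501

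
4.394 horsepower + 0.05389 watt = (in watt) 3277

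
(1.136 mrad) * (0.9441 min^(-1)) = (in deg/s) 0.001024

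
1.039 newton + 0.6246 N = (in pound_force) 0.374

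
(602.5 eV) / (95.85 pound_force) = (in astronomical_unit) 1.513e-30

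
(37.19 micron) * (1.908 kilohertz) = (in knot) 0.1379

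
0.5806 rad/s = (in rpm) 5.544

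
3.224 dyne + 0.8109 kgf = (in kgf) 0.8109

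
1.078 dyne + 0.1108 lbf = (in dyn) 4.929e+04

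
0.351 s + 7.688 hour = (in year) 0.0008776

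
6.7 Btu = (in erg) 7.069e+10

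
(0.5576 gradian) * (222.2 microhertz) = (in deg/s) 0.0001115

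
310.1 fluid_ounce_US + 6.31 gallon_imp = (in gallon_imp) 8.327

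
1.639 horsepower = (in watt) 1222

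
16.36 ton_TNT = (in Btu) 6.488e+07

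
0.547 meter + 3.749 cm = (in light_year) 6.178e-17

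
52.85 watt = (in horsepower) 0.07087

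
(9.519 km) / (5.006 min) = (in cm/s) 3169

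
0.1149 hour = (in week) 0.0006839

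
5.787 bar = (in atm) 5.711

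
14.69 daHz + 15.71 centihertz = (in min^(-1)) 8823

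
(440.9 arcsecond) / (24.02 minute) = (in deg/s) 8.498e-05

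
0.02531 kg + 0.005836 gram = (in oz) 0.893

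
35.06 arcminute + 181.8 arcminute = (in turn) 0.01004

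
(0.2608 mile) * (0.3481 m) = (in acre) 0.0361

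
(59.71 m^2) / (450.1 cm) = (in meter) 13.27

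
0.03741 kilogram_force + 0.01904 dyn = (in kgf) 0.03741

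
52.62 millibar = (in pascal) 5262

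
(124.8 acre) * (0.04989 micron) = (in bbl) 0.1585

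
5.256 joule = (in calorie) 1.256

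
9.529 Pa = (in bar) 9.529e-05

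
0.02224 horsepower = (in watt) 16.58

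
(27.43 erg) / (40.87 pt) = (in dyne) 19.02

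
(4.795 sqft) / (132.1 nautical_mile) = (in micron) 1.821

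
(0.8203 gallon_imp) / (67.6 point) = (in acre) 3.864e-05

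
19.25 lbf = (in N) 85.63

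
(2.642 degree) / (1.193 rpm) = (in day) 4.272e-06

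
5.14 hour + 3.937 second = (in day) 0.2142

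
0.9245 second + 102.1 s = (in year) 3.267e-06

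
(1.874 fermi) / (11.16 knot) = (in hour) 9.067e-20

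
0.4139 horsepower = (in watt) 308.6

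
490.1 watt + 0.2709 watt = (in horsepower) 0.6576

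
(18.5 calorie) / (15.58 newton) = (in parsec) 1.61e-16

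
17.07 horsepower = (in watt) 1.273e+04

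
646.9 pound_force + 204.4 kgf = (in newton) 4882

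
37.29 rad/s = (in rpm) 356.1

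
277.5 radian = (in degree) 1.59e+04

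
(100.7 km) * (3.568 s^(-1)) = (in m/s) 3.593e+05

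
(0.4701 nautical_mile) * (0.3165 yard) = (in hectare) 0.0252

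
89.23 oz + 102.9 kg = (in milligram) 1.054e+08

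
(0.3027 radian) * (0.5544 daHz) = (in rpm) 16.03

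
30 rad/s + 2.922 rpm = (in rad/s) 30.31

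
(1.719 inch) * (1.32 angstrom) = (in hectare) 5.763e-16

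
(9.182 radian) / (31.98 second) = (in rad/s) 0.2871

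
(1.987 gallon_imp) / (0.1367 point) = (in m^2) 187.3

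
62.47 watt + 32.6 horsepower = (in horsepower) 32.68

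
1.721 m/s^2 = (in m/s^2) 1.721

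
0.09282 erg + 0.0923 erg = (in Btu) 1.755e-11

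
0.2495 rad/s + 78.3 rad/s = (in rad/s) 78.55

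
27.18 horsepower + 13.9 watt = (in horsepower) 27.2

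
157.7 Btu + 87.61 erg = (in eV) 1.038e+24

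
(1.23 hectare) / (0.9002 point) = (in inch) 1.525e+09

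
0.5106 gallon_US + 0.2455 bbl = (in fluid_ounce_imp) 1442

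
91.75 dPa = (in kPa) 0.009175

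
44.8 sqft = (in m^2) 4.162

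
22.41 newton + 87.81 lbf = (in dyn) 4.13e+07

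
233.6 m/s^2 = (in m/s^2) 233.6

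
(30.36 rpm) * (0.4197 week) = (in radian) 8.07e+05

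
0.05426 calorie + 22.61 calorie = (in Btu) 0.08988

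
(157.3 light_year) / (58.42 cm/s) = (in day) 2.948e+13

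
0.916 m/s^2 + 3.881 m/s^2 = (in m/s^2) 4.797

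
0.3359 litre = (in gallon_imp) 0.07389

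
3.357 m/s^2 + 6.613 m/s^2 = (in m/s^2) 9.97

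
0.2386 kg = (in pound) 0.526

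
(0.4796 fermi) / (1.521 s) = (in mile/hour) 7.053e-16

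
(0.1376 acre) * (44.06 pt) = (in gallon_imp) 1904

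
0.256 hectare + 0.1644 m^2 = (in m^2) 2560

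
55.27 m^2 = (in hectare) 0.005527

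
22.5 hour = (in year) 0.002568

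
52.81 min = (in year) 0.0001005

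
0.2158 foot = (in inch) 2.59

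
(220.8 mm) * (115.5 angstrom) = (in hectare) 2.55e-13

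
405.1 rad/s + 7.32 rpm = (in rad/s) 405.9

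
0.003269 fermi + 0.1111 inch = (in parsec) 9.145e-20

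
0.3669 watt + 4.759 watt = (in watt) 5.126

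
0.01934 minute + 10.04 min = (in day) 0.006986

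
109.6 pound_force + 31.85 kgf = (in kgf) 81.56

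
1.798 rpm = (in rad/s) 0.1883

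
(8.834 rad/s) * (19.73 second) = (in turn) 27.74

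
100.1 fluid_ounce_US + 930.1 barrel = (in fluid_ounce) 5e+06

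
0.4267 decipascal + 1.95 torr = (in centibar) 0.26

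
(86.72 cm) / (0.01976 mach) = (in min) 0.002148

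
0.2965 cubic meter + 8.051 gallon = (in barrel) 2.057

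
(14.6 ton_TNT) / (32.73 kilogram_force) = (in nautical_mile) 1.028e+05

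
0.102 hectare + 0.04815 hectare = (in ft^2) 1.616e+04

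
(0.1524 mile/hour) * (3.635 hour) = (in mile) 0.554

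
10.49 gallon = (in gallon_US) 10.49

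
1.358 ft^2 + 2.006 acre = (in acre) 2.006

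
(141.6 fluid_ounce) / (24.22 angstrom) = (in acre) 427.2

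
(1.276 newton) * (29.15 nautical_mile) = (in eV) 4.3e+23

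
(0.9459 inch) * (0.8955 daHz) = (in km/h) 0.7745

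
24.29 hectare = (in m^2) 2.429e+05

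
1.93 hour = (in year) 0.0002203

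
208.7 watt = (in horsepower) 0.2799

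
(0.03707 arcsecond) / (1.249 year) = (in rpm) 4.357e-14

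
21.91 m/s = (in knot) 42.59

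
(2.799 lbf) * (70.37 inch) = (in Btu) 0.02109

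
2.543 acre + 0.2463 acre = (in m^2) 1.129e+04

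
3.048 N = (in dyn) 3.048e+05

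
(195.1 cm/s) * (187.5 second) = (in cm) 3.658e+04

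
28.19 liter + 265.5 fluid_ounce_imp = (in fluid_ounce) 1208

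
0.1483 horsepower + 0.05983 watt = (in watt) 110.6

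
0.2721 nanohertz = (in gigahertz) 2.721e-19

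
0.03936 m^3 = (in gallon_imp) 8.658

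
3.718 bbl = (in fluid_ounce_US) 1.999e+04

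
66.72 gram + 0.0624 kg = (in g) 129.1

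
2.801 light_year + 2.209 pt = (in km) 2.65e+13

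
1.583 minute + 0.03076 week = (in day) 0.2164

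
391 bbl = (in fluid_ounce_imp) 2.188e+06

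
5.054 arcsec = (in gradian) 0.00156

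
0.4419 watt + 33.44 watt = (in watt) 33.88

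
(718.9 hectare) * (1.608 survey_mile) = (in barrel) 1.17e+11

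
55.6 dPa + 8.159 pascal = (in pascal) 13.72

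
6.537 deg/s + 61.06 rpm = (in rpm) 62.15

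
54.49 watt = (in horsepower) 0.07307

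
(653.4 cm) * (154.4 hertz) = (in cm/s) 1.009e+05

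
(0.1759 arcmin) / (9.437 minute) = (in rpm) 8.629e-07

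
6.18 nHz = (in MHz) 6.18e-15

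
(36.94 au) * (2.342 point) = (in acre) 1.128e+06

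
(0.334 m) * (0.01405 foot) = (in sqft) 0.0154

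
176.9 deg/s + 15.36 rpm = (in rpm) 44.84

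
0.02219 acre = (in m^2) 89.8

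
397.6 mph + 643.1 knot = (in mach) 1.494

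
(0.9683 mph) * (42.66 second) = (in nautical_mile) 0.009971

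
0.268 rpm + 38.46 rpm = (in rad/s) 4.056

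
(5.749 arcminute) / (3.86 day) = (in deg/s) 2.873e-07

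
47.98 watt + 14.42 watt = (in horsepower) 0.08368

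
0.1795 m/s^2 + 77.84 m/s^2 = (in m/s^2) 78.02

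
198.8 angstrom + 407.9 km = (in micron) 4.079e+11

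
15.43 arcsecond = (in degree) 0.004286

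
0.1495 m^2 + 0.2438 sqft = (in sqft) 1.853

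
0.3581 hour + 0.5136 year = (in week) 26.78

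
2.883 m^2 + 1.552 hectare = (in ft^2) 1.671e+05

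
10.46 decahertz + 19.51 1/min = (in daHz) 10.49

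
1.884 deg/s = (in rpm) 0.314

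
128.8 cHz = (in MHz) 1.288e-06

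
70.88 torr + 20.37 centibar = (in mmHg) 223.7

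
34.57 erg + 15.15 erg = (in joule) 4.972e-06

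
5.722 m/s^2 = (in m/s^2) 5.722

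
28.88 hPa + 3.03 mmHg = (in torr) 24.69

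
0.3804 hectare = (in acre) 0.94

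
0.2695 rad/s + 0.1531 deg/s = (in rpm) 2.599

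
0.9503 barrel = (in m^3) 0.1511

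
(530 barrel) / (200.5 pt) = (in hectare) 0.1191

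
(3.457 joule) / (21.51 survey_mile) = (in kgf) 1.018e-05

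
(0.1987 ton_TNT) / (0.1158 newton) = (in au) 0.04799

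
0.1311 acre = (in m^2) 530.5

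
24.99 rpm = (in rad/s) 2.617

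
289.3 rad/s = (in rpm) 2763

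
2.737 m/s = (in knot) 5.32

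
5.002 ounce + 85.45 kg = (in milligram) 8.559e+07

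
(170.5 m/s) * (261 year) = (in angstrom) 1.403e+22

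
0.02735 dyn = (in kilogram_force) 2.789e-08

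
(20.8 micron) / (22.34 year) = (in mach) 8.671e-17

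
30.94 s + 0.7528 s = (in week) 5.24e-05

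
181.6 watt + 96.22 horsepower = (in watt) 7.193e+04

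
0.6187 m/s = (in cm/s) 61.87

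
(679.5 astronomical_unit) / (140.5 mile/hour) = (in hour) 4.496e+08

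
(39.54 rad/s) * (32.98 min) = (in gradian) 4.981e+06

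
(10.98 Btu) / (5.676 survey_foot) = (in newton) 6696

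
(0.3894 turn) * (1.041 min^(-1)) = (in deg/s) 2.432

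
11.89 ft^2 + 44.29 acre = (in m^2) 1.792e+05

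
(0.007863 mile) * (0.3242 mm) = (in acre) 1.014e-06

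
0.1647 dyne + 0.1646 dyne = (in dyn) 0.3293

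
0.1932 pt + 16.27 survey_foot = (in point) 1.406e+04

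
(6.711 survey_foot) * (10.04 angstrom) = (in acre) 5.075e-13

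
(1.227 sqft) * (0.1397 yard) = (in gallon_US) 3.847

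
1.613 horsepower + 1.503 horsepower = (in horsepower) 3.116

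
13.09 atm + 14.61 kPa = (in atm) 13.23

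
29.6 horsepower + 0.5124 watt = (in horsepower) 29.6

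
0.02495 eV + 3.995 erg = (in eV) 2.493e+12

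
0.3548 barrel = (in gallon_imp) 12.41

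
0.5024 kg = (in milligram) 5.024e+05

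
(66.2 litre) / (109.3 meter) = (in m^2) 0.0006057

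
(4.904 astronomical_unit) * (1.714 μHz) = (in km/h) 4.527e+06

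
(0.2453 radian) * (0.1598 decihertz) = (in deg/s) 0.2246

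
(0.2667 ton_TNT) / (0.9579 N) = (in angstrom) 1.165e+19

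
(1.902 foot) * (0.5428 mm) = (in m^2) 0.0003147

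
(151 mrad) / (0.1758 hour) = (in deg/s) 0.01367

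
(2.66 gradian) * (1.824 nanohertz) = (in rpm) 7.278e-10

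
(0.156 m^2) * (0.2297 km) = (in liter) 3.583e+04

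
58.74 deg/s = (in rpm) 9.79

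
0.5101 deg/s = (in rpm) 0.08502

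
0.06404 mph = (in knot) 0.05565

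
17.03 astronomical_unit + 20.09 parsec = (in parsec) 20.09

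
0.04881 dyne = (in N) 4.881e-07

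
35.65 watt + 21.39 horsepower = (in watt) 1.599e+04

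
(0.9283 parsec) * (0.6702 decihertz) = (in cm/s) 1.92e+17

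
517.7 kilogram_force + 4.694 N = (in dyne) 5.082e+08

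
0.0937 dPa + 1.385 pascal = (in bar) 1.394e-05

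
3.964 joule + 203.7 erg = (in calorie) 0.9474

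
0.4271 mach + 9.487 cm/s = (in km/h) 523.9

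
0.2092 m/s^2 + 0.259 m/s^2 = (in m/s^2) 0.4682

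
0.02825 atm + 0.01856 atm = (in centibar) 4.743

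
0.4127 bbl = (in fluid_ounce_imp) 2309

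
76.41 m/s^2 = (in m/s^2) 76.41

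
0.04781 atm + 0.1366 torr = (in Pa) 4863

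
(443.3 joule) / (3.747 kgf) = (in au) 8.064e-11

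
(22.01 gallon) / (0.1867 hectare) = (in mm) 0.04463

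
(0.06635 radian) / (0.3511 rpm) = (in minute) 0.03008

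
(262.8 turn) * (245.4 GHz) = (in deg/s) 2.322e+16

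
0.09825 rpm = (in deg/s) 0.5895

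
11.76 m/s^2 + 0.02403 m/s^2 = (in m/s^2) 11.78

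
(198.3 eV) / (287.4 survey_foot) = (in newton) 3.627e-19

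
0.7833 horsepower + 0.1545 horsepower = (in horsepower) 0.9378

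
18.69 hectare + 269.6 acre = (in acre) 315.8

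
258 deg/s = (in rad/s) 4.503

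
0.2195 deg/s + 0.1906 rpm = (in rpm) 0.2272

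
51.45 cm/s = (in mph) 1.151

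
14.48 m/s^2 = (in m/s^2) 14.48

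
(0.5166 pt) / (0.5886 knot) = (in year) 1.908e-11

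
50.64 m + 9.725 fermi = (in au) 3.385e-10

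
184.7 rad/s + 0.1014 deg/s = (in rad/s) 184.7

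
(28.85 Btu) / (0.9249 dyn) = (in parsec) 1.067e-07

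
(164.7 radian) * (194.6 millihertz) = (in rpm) 306.1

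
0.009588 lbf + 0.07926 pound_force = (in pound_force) 0.08885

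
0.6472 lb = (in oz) 10.36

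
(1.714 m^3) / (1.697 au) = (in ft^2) 7.267e-11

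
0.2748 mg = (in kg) 2.748e-07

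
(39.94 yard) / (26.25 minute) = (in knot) 0.04507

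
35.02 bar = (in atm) 34.56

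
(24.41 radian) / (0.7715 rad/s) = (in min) 0.5273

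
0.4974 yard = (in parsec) 1.474e-17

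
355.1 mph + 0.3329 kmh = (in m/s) 158.8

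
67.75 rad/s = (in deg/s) 3882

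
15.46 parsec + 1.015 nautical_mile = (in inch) 1.878e+19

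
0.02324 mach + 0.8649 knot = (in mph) 18.7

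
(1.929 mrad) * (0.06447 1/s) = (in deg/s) 0.007125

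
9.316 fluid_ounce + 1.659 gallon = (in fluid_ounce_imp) 230.7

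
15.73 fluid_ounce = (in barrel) 0.002926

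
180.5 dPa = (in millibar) 0.1805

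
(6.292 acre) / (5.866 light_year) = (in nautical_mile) 2.477e-16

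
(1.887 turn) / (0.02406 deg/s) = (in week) 0.04668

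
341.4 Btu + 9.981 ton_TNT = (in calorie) 9.981e+09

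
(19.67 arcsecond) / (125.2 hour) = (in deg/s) 1.212e-08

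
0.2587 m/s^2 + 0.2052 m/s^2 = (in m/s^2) 0.4639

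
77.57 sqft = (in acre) 0.001781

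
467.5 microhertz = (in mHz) 0.4675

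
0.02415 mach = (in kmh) 29.6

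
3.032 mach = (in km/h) 3717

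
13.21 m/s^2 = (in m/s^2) 13.21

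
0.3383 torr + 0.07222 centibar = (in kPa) 0.1173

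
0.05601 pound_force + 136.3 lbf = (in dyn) 6.065e+07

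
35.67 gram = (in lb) 0.07864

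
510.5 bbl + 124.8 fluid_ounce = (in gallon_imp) 1.785e+04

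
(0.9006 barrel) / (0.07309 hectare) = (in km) 1.959e-07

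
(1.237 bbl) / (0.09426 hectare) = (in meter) 0.0002086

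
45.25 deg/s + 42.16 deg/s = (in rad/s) 1.526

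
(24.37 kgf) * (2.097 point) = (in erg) 1.768e+06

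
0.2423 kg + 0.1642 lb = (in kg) 0.3168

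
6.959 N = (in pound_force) 1.564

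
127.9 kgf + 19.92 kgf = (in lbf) 325.9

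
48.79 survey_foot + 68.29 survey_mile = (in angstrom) 1.099e+15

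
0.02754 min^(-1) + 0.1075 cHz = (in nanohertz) 1.534e+06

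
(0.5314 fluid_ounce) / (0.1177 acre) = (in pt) 9.353e-05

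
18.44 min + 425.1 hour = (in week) 2.532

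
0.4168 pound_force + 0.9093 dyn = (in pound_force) 0.4168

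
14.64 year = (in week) 763.4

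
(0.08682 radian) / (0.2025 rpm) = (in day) 4.739e-05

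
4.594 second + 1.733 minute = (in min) 1.81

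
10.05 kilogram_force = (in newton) 98.56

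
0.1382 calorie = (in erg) 5.782e+06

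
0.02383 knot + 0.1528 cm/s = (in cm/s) 1.379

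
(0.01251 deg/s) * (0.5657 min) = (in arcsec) 1529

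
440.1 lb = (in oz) 7042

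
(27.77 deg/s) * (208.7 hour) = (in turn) 5.796e+04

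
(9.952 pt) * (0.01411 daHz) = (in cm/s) 0.04954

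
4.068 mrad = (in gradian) 0.259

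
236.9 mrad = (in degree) 13.57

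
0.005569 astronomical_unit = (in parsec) 2.7e-08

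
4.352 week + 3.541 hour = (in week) 4.373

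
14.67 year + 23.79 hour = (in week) 765.1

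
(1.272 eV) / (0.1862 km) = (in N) 1.095e-21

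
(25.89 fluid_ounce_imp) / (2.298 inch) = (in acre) 3.114e-06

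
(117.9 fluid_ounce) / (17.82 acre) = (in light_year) 5.111e-24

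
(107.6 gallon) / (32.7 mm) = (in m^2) 12.46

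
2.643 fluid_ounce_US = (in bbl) 0.0004916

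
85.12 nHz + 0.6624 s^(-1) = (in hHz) 0.006624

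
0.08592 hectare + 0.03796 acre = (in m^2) 1013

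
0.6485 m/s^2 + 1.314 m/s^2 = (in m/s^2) 1.962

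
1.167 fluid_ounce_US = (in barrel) 0.0002171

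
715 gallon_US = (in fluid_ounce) 9.152e+04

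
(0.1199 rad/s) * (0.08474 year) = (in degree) 1.836e+07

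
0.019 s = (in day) 2.199e-07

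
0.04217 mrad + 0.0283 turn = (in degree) 10.19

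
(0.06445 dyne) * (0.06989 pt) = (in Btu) 1.506e-14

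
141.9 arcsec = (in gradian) 0.0438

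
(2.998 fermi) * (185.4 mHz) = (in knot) 1.08e-15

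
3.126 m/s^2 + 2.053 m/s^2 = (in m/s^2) 5.179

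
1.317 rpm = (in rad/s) 0.1379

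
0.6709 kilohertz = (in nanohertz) 6.709e+11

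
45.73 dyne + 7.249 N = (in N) 7.249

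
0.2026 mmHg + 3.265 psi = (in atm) 0.2224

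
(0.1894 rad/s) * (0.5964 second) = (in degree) 6.472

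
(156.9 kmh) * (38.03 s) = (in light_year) 1.752e-13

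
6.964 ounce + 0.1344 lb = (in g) 258.4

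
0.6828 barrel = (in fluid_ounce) 3671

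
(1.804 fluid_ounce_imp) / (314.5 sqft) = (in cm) 0.0001754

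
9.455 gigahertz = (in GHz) 9.455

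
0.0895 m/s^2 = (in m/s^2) 0.0895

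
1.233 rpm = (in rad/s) 0.1291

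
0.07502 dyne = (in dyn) 0.07502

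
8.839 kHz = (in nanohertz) 8.839e+12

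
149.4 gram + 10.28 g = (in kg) 0.1597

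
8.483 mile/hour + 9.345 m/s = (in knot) 25.54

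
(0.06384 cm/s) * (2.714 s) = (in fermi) 1.733e+12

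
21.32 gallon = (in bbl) 0.5076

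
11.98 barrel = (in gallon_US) 503.2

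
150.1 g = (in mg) 1.501e+05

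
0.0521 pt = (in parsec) 5.956e-22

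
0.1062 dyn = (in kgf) 1.083e-07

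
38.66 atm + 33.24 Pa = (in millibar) 3.917e+04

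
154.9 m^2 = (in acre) 0.03828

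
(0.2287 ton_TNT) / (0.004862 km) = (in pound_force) 4.424e+07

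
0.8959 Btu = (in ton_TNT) 2.259e-07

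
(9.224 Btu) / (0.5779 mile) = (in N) 10.46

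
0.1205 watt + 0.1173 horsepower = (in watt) 87.59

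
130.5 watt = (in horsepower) 0.175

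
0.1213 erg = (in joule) 1.213e-08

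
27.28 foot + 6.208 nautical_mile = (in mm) 1.151e+07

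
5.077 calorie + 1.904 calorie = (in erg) 2.921e+08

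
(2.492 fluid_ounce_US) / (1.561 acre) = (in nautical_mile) 6.299e-12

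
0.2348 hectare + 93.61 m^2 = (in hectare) 0.2442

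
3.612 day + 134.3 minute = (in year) 0.01015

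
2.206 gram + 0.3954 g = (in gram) 2.601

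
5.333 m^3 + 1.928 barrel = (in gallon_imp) 1241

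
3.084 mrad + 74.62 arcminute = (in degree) 1.42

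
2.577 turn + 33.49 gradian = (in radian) 16.72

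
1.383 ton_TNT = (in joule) 5.786e+09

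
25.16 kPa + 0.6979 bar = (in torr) 712.2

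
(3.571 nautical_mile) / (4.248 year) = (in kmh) 0.0001777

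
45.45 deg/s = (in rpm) 7.575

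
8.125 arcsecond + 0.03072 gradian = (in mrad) 0.5219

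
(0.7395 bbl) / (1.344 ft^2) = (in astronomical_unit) 6.294e-12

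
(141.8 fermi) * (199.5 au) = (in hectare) 0.0004232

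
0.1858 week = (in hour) 31.21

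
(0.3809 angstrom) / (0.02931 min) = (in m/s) 2.166e-11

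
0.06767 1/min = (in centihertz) 0.1128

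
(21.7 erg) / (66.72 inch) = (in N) 1.28e-06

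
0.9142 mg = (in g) 0.0009142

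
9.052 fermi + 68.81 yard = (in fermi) 6.292e+16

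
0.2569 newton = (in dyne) 2.569e+04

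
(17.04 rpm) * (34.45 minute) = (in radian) 3688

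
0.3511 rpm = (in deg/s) 2.107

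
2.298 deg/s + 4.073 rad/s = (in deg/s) 235.7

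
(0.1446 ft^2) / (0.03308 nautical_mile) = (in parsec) 7.106e-21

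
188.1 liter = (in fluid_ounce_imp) 6620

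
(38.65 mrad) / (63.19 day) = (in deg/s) 4.056e-07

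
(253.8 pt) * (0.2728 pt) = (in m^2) 8.617e-06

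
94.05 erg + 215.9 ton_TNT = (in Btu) 8.562e+08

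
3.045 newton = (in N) 3.045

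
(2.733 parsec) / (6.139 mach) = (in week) 6.671e+07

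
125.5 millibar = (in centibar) 12.55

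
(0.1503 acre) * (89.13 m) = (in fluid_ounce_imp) 1.908e+09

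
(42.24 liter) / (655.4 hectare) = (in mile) 4.005e-12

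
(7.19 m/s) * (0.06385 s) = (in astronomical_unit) 3.069e-12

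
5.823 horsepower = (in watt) 4342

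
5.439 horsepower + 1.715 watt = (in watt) 4058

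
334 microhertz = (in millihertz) 0.334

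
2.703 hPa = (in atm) 0.002668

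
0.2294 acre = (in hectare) 0.09283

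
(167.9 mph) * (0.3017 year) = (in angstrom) 7.141e+18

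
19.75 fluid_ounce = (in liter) 0.5841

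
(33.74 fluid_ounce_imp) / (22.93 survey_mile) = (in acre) 6.419e-12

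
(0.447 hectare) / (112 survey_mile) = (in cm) 2.48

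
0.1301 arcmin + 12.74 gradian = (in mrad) 200.2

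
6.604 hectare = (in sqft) 7.108e+05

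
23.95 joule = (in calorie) 5.724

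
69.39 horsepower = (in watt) 5.174e+04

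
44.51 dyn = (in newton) 0.0004451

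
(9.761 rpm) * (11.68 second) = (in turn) 1.9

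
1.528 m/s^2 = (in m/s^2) 1.528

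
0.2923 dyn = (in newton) 2.923e-06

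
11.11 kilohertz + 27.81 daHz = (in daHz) 1139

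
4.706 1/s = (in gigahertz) 4.706e-09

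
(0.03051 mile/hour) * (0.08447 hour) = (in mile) 0.002577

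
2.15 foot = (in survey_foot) 2.15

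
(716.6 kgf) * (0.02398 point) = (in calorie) 0.01421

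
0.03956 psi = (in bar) 0.002728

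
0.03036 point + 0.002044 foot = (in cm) 0.06337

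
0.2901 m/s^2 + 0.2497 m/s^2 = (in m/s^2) 0.5398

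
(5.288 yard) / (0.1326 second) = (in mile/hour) 81.57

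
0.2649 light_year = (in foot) 8.222e+15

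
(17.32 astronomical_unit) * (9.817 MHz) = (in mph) 5.69e+19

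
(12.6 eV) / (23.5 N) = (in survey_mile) 5.338e-23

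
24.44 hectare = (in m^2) 2.444e+05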